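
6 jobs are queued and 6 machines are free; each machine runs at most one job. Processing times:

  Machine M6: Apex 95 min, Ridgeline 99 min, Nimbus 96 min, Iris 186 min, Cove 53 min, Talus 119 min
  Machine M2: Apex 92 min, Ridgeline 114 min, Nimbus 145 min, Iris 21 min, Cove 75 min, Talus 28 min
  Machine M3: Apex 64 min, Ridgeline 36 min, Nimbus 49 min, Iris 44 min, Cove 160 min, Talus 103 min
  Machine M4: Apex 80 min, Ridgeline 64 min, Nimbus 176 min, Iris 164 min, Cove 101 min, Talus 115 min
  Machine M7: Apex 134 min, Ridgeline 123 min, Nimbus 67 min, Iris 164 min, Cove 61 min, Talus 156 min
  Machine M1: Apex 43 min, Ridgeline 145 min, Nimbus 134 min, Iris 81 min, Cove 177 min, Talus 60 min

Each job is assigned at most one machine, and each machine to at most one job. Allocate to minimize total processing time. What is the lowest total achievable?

This is a one-to-one assignment (minimum-cost bipartite matching).
Optimal: Apex→Machine M1 (43 min), Ridgeline→Machine M4 (64 min), Nimbus→Machine M7 (67 min), Iris→Machine M3 (44 min), Cove→Machine M6 (53 min), Talus→Machine M2 (28 min) — total 43+64+67+44+53+28 = 299 min.
Column-greedy (each machine in turn goes to its cheapest remaining job) gives 317 min, worse by 18.
Next-best assignment: Apex→Machine M4, Ridgeline→Machine M3, Nimbus→Machine M7, Iris→Machine M2, Cove→Machine M6, Talus→Machine M1 = 317 min.
Checked against all permutations: 299 min is optimal.

Minimum total: 299 min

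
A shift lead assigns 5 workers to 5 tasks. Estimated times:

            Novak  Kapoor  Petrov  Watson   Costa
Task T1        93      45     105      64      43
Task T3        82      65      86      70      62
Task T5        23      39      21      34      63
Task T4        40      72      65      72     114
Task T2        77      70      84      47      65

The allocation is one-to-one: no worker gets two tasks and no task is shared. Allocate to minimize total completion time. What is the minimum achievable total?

Minimum total: 215 min

Optimal: Novak→Task T4 (40 min), Kapoor→Task T1 (45 min), Petrov→Task T5 (21 min), Watson→Task T2 (47 min), Costa→Task T3 (62 min) — total 40+45+21+47+62 = 215 min.
Column-greedy (each task in turn goes to its cheapest remaining worker) gives 216 min, worse by 1.
Next-best assignment: Novak→Task T4, Kapoor→Task T3, Petrov→Task T5, Watson→Task T2, Costa→Task T1 = 216 min.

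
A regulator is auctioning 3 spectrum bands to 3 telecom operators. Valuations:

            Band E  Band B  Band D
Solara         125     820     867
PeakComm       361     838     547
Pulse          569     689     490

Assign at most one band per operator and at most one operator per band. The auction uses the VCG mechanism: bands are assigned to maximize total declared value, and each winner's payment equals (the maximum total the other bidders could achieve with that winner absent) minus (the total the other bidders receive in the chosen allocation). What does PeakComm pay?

PeakComm pays $120M.

Efficient allocation: Solara→Band D ($867M), PeakComm→Band B ($838M), Pulse→Band E ($569M); total welfare W = $2274M.
PeakComm receives Band B at value $838M, so the others get W − 838 = $1436M.
Without PeakComm: best allocation of the remaining 2 bidders over all 3 bands is Solara→Band D ($867M), Pulse→Band B ($689M), total $1556M.
VCG payment = (others' best without PeakComm) − (others' welfare with PeakComm) = 1556 − 1436 = $120M.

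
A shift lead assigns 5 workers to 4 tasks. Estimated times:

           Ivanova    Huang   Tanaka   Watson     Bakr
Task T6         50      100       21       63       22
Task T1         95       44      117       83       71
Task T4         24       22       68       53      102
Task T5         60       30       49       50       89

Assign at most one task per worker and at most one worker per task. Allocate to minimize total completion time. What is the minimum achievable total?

This is the linear assignment problem.
Optimal: Tanaka→Task T6 (21 min), Huang→Task T1 (44 min), Ivanova→Task T4 (24 min), Watson→Task T5 (50 min) — total 21+44+24+50 = 139 min.
Min-entry greedy (repeatedly take the single cheapest remaining cell) gives 164 min, worse by 25.

Minimum total: 139 min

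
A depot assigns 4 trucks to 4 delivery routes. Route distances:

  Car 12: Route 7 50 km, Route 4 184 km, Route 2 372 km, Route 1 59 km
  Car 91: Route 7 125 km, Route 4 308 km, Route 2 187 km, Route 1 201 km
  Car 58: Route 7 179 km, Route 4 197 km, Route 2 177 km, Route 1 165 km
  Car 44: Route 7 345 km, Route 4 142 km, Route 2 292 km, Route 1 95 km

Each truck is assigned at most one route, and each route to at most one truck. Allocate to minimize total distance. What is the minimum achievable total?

Optimal: Car 12→Route 1 (59 km), Car 91→Route 7 (125 km), Car 58→Route 2 (177 km), Car 44→Route 4 (142 km) — total 59+125+177+142 = 503 km.
Column-greedy (each route in turn goes to its cheapest remaining truck) gives 570 km, worse by 67.
Every other assignment is strictly worse.

Minimum total: 503 km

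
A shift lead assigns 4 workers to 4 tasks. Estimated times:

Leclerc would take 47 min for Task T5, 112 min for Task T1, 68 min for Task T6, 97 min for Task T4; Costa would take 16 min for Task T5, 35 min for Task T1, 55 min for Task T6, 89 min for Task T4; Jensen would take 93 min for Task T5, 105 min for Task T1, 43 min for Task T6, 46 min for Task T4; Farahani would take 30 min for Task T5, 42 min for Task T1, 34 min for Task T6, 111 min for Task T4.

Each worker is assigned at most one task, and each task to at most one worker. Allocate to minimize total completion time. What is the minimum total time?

Minimum total: 162 min

Optimal: Leclerc→Task T5 (47 min), Costa→Task T1 (35 min), Jensen→Task T4 (46 min), Farahani→Task T6 (34 min) — total 47+35+46+34 = 162 min.
Min-entry greedy (repeatedly take the single cheapest remaining cell) gives 208 min, worse by 46.
Swapping Leclerc↔Costa (Leclerc→Task T1 112 min, Costa→Task T5 16 min) adds 46.
Checked against all permutations: 162 min is optimal.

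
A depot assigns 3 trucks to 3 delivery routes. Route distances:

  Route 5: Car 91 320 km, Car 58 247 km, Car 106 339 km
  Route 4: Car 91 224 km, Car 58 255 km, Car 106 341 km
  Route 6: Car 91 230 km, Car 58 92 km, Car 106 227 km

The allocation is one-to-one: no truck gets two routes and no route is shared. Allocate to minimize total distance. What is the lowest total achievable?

Optimal: Car 91→Route 4 (224 km), Car 58→Route 6 (92 km), Car 106→Route 5 (339 km) — total 224+92+339 = 655 km.
Column-greedy (each route in turn goes to its cheapest remaining truck) gives 698 km, worse by 43.

Min total: 655 km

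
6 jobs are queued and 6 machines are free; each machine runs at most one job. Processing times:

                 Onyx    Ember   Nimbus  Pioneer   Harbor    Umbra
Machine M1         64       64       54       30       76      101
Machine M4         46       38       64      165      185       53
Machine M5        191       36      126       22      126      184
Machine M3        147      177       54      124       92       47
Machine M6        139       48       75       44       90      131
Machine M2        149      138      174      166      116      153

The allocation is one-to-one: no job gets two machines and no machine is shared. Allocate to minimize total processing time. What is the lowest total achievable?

Min total: 333 min

Optimal: Onyx→Machine M4 (46 min), Ember→Machine M6 (48 min), Nimbus→Machine M1 (54 min), Pioneer→Machine M5 (22 min), Harbor→Machine M2 (116 min), Umbra→Machine M3 (47 min) — total 46+48+54+22+116+47 = 333 min.
Row-greedy (each job in turn takes its cheapest remaining machine) gives 425 min, worse by 92.
Next-best assignment: Onyx→Machine M4, Ember→Machine M5, Nimbus→Machine M1, Pioneer→Machine M6, Harbor→Machine M2, Umbra→Machine M3 = 343 min.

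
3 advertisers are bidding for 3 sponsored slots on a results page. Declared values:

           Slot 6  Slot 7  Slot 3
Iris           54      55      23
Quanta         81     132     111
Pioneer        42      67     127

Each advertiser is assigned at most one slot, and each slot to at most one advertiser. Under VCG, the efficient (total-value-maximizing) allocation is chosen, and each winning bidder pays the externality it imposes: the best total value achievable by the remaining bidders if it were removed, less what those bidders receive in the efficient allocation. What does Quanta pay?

Quanta pays $1.

Efficient allocation: Iris→Slot 6 ($54), Quanta→Slot 7 ($132), Pioneer→Slot 3 ($127); total welfare W = $313.
Quanta receives Slot 7 at value $132, so the others get W − 132 = $181.
Without Quanta: best allocation of the remaining 2 bidders over all 3 slots is Iris→Slot 7 ($55), Pioneer→Slot 3 ($127), total $182.
VCG payment = (others' best without Quanta) − (others' welfare with Quanta) = 182 − 181 = $1.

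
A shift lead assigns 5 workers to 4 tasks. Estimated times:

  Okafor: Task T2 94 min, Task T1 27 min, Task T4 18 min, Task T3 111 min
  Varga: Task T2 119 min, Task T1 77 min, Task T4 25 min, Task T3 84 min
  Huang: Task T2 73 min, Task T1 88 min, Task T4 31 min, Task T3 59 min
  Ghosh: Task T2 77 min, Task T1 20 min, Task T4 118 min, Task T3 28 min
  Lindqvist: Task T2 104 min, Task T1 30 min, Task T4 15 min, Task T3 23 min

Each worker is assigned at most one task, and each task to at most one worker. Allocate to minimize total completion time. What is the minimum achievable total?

Min total: 134 min

This is a one-to-one assignment (minimum-cost bipartite matching).
Optimal: Huang→Task T2 (73 min), Ghosh→Task T1 (20 min), Okafor→Task T4 (18 min), Lindqvist→Task T3 (23 min) — total 73+20+18+23 = 134 min.
Column-greedy (each task in turn goes to its cheapest remaining worker) gives 192 min, worse by 58.
Every other assignment is strictly worse.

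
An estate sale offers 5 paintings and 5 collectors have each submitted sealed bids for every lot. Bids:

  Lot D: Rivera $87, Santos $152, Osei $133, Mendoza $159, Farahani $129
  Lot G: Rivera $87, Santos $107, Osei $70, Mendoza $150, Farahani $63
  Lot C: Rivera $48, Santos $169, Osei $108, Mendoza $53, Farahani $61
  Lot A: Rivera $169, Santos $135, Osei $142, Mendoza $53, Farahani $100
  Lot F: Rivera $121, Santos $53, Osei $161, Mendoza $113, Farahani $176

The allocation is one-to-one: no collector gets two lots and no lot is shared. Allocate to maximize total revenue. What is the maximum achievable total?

Max total: $797

Optimal: Rivera→Lot A ($169), Santos→Lot C ($169), Osei→Lot D ($133), Mendoza→Lot G ($150), Farahani→Lot F ($176) — total 169+169+133+150+176 = $797.
Every other assignment is strictly worse.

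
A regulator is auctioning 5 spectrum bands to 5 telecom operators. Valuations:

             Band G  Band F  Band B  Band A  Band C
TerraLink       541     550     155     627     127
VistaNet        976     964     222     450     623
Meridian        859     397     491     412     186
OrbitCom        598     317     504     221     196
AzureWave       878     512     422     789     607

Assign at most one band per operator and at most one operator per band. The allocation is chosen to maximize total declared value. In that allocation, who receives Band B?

OrbitCom receives Band B.

This is the linear assignment problem.
Optimal: TerraLink→Band A ($627M), VistaNet→Band F ($964M), Meridian→Band G ($859M), OrbitCom→Band B ($504M), AzureWave→Band C ($607M) — total 627+964+859+504+607 = $3561M.
Next-best assignment: TerraLink→Band F, VistaNet→Band C, Meridian→Band G, OrbitCom→Band B, AzureWave→Band A = $3325M.
OrbitCom's own top band is Band G ($598M), but forcing OrbitCom→Band G and reassigning the rest optimally gives only $3287M — worse by 274.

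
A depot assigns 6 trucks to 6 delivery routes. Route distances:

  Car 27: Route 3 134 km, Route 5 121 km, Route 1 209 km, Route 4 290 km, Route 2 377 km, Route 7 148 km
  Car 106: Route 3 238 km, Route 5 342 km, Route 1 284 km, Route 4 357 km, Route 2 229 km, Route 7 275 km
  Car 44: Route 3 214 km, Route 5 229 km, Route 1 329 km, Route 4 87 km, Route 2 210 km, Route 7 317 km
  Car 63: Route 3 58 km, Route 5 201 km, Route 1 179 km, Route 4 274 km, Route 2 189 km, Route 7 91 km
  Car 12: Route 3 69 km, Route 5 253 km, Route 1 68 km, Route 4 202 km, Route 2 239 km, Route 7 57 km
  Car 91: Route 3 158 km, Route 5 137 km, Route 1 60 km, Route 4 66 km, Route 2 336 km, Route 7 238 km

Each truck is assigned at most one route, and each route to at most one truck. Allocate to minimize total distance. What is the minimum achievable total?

Minimum total: 612 km

Optimal: Car 27→Route 5 (121 km), Car 106→Route 2 (229 km), Car 44→Route 4 (87 km), Car 63→Route 3 (58 km), Car 12→Route 7 (57 km), Car 91→Route 1 (60 km) — total 121+229+87+58+57+60 = 612 km.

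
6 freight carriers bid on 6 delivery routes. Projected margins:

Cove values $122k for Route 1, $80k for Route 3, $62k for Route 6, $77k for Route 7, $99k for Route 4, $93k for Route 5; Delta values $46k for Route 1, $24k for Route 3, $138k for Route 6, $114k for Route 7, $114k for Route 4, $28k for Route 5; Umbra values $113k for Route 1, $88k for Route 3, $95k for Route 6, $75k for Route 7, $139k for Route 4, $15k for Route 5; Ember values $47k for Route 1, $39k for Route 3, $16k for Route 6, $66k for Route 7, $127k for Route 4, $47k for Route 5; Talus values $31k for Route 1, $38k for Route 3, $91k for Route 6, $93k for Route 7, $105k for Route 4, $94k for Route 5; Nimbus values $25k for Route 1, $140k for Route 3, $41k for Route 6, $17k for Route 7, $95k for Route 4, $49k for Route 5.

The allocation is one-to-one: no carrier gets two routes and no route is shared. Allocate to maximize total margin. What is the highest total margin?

Treat this as an assignment problem: match each carrier to one route.
Optimal: Cove→Route 5 ($93k), Delta→Route 6 ($138k), Umbra→Route 1 ($113k), Ember→Route 4 ($127k), Talus→Route 7 ($93k), Nimbus→Route 3 ($140k) — total 93+138+113+127+93+140 = $704k.
Row-greedy (each carrier in turn takes its best remaining route) gives $699k, worse by 5.

Maximum total: $704k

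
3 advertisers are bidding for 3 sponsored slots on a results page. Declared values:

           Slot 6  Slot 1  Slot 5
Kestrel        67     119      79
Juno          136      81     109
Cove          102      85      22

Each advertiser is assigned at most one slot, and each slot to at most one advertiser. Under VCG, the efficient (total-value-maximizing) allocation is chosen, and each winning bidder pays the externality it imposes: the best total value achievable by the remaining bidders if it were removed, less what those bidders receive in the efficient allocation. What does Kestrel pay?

Efficient allocation: Kestrel→Slot 1 ($119), Juno→Slot 5 ($109), Cove→Slot 6 ($102); total welfare W = $330.
Kestrel receives Slot 1 at value $119, so the others get W − 119 = $211.
Without Kestrel: best allocation of the remaining 2 bidders over all 3 slots is Juno→Slot 6 ($136), Cove→Slot 1 ($85), total $221.
VCG payment = (others' best without Kestrel) − (others' welfare with Kestrel) = 221 − 211 = $10.

Kestrel pays $10.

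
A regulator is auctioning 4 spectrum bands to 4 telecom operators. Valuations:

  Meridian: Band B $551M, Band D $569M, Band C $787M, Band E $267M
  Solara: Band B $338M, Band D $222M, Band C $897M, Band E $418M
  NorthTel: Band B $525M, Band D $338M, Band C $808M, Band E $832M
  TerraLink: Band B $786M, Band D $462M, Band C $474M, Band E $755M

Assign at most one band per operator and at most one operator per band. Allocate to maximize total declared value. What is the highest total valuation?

This is a one-to-one assignment (maximum-weight bipartite matching).
Optimal: Meridian→Band D ($569M), Solara→Band C ($897M), NorthTel→Band E ($832M), TerraLink→Band B ($786M) — total 569+897+832+786 = $3084M.
Row-greedy (each operator in turn takes its best remaining band) gives $2192M, worse by 892.
Next-best assignment: Meridian→Band D, Solara→Band C, NorthTel→Band B, TerraLink→Band E = $2746M.

Maximum total: $3084M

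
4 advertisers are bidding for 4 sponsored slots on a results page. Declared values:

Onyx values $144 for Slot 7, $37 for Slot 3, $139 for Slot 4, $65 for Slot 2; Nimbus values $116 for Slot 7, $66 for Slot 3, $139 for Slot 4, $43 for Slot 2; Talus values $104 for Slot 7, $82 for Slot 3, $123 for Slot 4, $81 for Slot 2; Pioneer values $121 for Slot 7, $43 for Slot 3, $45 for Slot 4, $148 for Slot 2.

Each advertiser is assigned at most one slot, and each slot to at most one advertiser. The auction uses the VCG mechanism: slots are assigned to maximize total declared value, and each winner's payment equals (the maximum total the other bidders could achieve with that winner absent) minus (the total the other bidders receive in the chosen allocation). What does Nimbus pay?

Efficient allocation: Onyx→Slot 7 ($144), Nimbus→Slot 4 ($139), Talus→Slot 3 ($82), Pioneer→Slot 2 ($148); total welfare W = $513.
Nimbus receives Slot 4 at value $139, so the others get W − 139 = $374.
Without Nimbus: best allocation of the remaining 3 bidders over all 4 slots is Onyx→Slot 7 ($144), Talus→Slot 4 ($123), Pioneer→Slot 2 ($148), total $415.
VCG payment = (others' best without Nimbus) − (others' welfare with Nimbus) = 415 − 374 = $41.

Nimbus pays $41.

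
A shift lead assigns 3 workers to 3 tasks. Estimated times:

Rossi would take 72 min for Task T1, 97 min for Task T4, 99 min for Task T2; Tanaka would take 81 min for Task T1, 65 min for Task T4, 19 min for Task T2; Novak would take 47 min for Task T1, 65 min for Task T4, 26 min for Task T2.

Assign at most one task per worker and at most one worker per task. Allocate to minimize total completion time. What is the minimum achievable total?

Min total: 156 min

Optimal: Rossi→Task T1 (72 min), Tanaka→Task T2 (19 min), Novak→Task T4 (65 min) — total 72+19+65 = 156 min.
Min-entry greedy (repeatedly take the single cheapest remaining cell) gives 163 min, worse by 7.
Next-best assignment: Rossi→Task T1, Tanaka→Task T4, Novak→Task T2 = 163 min.
Swapping Tanaka↔Rossi (Tanaka→Task T1 81 min, Rossi→Task T2 99 min) adds 89.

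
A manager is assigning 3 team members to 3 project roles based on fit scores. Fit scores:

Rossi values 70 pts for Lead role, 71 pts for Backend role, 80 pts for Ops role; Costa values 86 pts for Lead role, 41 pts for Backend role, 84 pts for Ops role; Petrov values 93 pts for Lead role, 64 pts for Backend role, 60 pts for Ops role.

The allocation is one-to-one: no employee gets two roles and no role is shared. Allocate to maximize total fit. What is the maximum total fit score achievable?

This is a one-to-one assignment (maximum-weight bipartite matching).
Optimal: Rossi→Backend role (71 pts), Costa→Ops role (84 pts), Petrov→Lead role (93 pts) — total 71+84+93 = 248 pts.
Row-greedy (each employee in turn takes its best remaining role) gives 230 pts, worse by 18.
Next-best assignment: Rossi→Ops role, Costa→Lead role, Petrov→Backend role = 230 pts.
Swapping Rossi↔Costa (Rossi→Ops role 80 pts, Costa→Backend role 41 pts) loses 34.
Checked against all permutations: 248 pts is optimal.

Maximum total: 248 pts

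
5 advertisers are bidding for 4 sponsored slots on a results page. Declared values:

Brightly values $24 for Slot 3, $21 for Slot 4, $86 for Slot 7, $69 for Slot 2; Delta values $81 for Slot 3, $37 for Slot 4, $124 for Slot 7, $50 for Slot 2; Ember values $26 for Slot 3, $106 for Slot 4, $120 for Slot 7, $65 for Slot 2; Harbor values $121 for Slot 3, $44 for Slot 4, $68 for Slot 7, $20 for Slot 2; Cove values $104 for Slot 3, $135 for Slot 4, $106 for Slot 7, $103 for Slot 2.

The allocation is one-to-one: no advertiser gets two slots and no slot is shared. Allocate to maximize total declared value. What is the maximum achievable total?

Optimal: Harbor→Slot 3 ($121), Ember→Slot 4 ($106), Delta→Slot 7 ($124), Cove→Slot 2 ($103) — total 121+106+124+103 = $454.
Max-entry greedy (repeatedly take the single best remaining cell) gives $449, worse by 5.
Next-best assignment: Harbor→Slot 3, Cove→Slot 4, Delta→Slot 7, Brightly→Slot 2 = $449.
Swapping Cove↔Delta (Cove→Slot 7 $106, Delta→Slot 2 $50) loses 71.
Checked against all permutations: $454 is optimal.

Max total: $454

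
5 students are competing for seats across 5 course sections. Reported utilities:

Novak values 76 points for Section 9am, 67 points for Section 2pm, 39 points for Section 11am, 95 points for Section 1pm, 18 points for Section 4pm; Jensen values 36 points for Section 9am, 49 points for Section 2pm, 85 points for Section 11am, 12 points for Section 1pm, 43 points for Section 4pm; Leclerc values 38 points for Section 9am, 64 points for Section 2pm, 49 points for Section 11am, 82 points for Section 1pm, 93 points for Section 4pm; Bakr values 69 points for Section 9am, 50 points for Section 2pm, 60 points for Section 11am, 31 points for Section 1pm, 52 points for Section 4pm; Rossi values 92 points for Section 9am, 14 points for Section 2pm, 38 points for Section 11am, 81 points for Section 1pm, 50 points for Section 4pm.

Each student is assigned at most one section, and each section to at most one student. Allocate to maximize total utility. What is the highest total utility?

Maximum total: 415 points

Optimal: Novak→Section 1pm (95 points), Jensen→Section 11am (85 points), Leclerc→Section 4pm (93 points), Bakr→Section 2pm (50 points), Rossi→Section 9am (92 points) — total 95+85+93+50+92 = 415 points.
Row-greedy (each student in turn takes its best remaining section) gives 356 points, worse by 59.
No other one-to-one assignment exceeds 415 points.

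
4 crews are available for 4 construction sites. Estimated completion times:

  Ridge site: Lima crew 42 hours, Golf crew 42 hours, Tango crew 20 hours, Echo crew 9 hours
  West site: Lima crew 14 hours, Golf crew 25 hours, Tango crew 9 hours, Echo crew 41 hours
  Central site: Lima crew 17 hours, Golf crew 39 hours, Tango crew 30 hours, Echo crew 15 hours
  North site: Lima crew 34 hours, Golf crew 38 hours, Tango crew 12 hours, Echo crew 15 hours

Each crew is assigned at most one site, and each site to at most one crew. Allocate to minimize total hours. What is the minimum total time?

Optimal: Lima crew→Central site (17 hours), Golf crew→West site (25 hours), Tango crew→North site (12 hours), Echo crew→Ridge site (9 hours) — total 17+25+12+9 = 63 hours.
Min-entry greedy (repeatedly take the single cheapest remaining cell) gives 73 hours, worse by 10.
Next-best assignment: Lima crew→Central site, Golf crew→North site, Tango crew→West site, Echo crew→Ridge site = 73 hours.

Minimum total: 63 hours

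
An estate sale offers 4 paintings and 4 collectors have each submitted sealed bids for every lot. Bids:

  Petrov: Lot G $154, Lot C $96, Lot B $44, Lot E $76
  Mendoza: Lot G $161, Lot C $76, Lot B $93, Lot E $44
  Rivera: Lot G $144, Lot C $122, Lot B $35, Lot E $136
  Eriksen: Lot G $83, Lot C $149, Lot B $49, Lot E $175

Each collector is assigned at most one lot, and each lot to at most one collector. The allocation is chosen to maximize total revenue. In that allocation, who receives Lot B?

Mendoza receives Lot B.

This is a one-to-one assignment (maximum-weight bipartite matching).
Optimal: Petrov→Lot G ($154), Mendoza→Lot B ($93), Rivera→Lot C ($122), Eriksen→Lot E ($175) — total 154+93+122+175 = $544.
Mendoza's own top lot is Lot G ($161), but forcing Mendoza→Lot G and reassigning the rest optimally gives only $502 — worse by 42.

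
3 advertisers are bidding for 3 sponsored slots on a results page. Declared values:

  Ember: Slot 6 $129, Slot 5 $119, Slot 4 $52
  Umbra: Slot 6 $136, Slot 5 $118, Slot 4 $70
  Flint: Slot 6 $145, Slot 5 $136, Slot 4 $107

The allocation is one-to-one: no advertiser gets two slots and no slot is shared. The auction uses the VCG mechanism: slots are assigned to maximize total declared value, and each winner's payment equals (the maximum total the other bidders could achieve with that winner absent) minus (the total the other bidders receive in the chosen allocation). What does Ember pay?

Ember pays $29.

Efficient allocation: Ember→Slot 5 ($119), Umbra→Slot 6 ($136), Flint→Slot 4 ($107); total welfare W = $362.
Ember receives Slot 5 at value $119, so the others get W − 119 = $243.
Without Ember: best allocation of the remaining 2 bidders over all 3 slots is Umbra→Slot 6 ($136), Flint→Slot 5 ($136), total $272.
VCG payment = (others' best without Ember) − (others' welfare with Ember) = 272 − 243 = $29.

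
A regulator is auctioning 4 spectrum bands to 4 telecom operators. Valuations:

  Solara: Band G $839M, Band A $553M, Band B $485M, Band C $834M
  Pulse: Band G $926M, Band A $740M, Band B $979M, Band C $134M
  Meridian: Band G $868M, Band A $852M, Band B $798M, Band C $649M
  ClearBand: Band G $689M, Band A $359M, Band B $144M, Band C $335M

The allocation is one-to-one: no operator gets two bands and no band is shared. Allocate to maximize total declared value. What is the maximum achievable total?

This is a one-to-one assignment (maximum-weight bipartite matching).
Optimal: Solara→Band C ($834M), Pulse→Band B ($979M), Meridian→Band A ($852M), ClearBand→Band G ($689M) — total 834+979+852+689 = $3354M.
Column-greedy (each band in turn goes to its best remaining operator) gives $2598M, worse by 756.

Max total: $3354M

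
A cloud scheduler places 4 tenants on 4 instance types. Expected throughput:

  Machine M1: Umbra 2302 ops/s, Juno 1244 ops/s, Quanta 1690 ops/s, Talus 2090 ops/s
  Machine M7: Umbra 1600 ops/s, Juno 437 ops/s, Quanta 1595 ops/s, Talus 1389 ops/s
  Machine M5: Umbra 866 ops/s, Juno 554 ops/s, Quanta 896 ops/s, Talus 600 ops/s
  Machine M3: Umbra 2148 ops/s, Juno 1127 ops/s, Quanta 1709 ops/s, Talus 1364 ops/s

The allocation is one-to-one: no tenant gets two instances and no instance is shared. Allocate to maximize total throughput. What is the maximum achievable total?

Maximum total: 6387 ops/s

Optimal: Umbra→Machine M3 (2148 ops/s), Juno→Machine M5 (554 ops/s), Quanta→Machine M7 (1595 ops/s), Talus→Machine M1 (2090 ops/s) — total 2148+554+1595+2090 = 6387 ops/s.
Max-entry greedy (repeatedly take the single best remaining cell) gives 5954 ops/s, worse by 433.
Next-best assignment: Umbra→Machine M1, Juno→Machine M5, Quanta→Machine M3, Talus→Machine M7 = 5954 ops/s.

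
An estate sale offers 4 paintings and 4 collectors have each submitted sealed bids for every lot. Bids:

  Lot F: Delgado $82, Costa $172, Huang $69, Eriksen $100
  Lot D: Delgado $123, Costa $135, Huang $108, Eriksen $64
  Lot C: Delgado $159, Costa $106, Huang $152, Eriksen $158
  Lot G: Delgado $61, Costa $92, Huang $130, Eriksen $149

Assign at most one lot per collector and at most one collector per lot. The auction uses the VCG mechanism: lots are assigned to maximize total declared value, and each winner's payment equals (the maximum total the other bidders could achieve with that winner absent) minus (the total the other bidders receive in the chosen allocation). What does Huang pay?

Efficient allocation: Delgado→Lot D ($123), Costa→Lot F ($172), Huang→Lot C ($152), Eriksen→Lot G ($149); total welfare W = $596.
Huang receives Lot C at value $152, so the others get W − 152 = $444.
Without Huang: best allocation of the remaining 3 bidders over all 4 lots is Delgado→Lot C ($159), Costa→Lot F ($172), Eriksen→Lot G ($149), total $480.
VCG payment = (others' best without Huang) − (others' welfare with Huang) = 480 − 444 = $36.

Huang pays $36.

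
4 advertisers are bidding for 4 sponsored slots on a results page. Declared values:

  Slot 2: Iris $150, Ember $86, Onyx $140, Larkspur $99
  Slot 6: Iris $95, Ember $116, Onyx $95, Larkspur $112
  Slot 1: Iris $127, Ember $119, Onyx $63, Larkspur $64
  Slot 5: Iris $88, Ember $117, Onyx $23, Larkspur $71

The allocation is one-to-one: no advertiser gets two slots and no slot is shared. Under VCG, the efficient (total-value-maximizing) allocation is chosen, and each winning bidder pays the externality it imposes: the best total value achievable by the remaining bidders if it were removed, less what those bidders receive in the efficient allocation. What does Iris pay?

Efficient allocation: Iris→Slot 1 ($127), Ember→Slot 5 ($117), Onyx→Slot 2 ($140), Larkspur→Slot 6 ($112); total welfare W = $496.
Iris receives Slot 1 at value $127, so the others get W − 127 = $369.
Without Iris: best allocation of the remaining 3 bidders over all 4 slots is Ember→Slot 1 ($119), Onyx→Slot 2 ($140), Larkspur→Slot 6 ($112), total $371.
VCG payment = (others' best without Iris) − (others' welfare with Iris) = 371 − 369 = $2.

Iris pays $2.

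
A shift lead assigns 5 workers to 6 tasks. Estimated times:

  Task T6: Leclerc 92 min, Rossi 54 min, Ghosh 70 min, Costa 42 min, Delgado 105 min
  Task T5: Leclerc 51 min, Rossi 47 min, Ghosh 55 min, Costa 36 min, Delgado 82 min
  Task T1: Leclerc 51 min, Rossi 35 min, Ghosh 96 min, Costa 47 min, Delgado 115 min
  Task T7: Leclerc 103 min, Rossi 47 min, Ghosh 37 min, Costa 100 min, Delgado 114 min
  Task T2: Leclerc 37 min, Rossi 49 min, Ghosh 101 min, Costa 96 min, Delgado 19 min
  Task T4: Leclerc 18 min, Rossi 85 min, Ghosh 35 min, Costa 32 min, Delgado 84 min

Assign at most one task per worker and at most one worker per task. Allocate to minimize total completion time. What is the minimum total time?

This is the linear assignment problem.
Optimal: Leclerc→Task T4 (18 min), Rossi→Task T1 (35 min), Ghosh→Task T7 (37 min), Costa→Task T5 (36 min), Delgado→Task T2 (19 min) — total 18+35+37+36+19 = 145 min.
Column-greedy (each task in turn goes to its cheapest remaining worker) gives 196 min, worse by 51.
Next-best assignment: Leclerc→Task T4, Rossi→Task T1, Ghosh→Task T7, Costa→Task T6, Delgado→Task T2 = 151 min.

Min total: 145 min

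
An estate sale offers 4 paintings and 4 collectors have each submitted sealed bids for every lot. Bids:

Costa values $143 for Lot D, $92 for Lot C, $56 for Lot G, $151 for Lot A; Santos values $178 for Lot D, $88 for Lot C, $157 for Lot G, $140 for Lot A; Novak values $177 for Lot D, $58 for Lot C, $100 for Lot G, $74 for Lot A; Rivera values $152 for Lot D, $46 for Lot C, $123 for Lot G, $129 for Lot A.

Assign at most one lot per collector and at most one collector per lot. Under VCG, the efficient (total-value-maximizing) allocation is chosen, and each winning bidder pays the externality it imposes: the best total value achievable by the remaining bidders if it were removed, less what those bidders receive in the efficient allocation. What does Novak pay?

Efficient allocation: Costa→Lot C ($92), Santos→Lot G ($157), Novak→Lot D ($177), Rivera→Lot A ($129); total welfare W = $555.
Novak receives Lot D at value $177, so the others get W − 177 = $378.
Without Novak: best allocation of the remaining 3 bidders over all 4 lots is Costa→Lot A ($151), Santos→Lot G ($157), Rivera→Lot D ($152), total $460.
VCG payment = (others' best without Novak) − (others' welfare with Novak) = 460 − 378 = $82.

Novak pays $82.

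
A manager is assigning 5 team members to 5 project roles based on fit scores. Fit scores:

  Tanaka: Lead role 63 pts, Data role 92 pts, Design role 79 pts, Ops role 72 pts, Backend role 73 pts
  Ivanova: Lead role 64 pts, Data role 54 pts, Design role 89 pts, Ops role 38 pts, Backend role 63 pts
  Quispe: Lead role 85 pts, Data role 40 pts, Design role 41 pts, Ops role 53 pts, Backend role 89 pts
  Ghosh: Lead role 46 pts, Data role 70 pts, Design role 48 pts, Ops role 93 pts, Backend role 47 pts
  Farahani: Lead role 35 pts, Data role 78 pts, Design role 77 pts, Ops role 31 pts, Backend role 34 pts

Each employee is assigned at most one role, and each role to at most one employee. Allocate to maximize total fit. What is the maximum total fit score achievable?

Maximum total: 418 pts

Optimal: Tanaka→Backend role (73 pts), Ivanova→Design role (89 pts), Quispe→Lead role (85 pts), Ghosh→Ops role (93 pts), Farahani→Data role (78 pts) — total 73+89+85+93+78 = 418 pts.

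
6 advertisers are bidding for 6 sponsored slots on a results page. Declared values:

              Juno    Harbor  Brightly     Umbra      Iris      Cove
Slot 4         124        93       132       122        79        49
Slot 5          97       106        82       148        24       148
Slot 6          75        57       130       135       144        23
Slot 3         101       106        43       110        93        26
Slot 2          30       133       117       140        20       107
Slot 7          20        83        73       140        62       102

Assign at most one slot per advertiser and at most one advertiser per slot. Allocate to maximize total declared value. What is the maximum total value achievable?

Maximum total: $798

Treat this as an assignment problem: match each advertiser to one slot.
Optimal: Juno→Slot 3 ($101), Harbor→Slot 2 ($133), Brightly→Slot 4 ($132), Umbra→Slot 7 ($140), Iris→Slot 6 ($144), Cove→Slot 5 ($148) — total 101+133+132+140+144+148 = $798.
Column-greedy (each slot in turn goes to its best remaining advertiser) gives $657, worse by 141.
Every other assignment is strictly worse.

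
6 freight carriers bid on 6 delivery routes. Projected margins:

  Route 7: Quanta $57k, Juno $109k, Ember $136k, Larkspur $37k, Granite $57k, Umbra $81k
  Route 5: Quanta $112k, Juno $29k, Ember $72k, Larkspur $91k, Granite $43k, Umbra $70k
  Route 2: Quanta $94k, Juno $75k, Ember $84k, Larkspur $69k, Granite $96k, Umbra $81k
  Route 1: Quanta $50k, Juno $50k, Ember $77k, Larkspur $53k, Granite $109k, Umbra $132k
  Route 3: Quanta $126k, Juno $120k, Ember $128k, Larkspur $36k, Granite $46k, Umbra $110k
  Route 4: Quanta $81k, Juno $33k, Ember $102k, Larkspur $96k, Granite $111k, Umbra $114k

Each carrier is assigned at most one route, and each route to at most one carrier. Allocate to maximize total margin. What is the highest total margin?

Maximum total: $692k

This is the linear assignment problem.
Optimal: Quanta→Route 5 ($112k), Juno→Route 3 ($120k), Ember→Route 7 ($136k), Larkspur→Route 4 ($96k), Granite→Route 2 ($96k), Umbra→Route 1 ($132k) — total 112+120+136+96+96+132 = $692k.
Row-greedy (each carrier in turn takes its best remaining route) gives $618k, worse by 74.
Next-best assignment: Quanta→Route 2, Juno→Route 3, Ember→Route 7, Larkspur→Route 5, Granite→Route 4, Umbra→Route 1 = $684k.
Every other assignment is strictly worse.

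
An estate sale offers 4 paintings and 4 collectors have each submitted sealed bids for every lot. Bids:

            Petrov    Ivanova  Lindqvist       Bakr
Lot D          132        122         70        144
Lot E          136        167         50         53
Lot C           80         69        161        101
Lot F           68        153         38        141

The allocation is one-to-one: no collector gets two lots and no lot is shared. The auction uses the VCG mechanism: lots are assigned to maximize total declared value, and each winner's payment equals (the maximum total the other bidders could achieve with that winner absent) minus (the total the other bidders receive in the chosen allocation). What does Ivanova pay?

Efficient allocation: Petrov→Lot D ($132), Ivanova→Lot E ($167), Lindqvist→Lot C ($161), Bakr→Lot F ($141); total welfare W = $601.
Ivanova receives Lot E at value $167, so the others get W − 167 = $434.
Without Ivanova: best allocation of the remaining 3 bidders over all 4 lots is Petrov→Lot E ($136), Lindqvist→Lot C ($161), Bakr→Lot D ($144), total $441.
VCG payment = (others' best without Ivanova) − (others' welfare with Ivanova) = 441 − 434 = $7.

Ivanova pays $7.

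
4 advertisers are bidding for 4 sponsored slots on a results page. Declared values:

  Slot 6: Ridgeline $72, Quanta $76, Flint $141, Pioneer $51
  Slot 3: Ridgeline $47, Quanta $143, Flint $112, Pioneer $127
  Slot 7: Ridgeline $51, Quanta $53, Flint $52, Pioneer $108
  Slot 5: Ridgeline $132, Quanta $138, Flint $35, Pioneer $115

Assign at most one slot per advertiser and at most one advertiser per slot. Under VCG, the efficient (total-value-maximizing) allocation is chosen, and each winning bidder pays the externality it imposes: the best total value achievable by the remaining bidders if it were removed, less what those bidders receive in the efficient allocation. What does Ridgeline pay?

Efficient allocation: Ridgeline→Slot 5 ($132), Quanta→Slot 3 ($143), Flint→Slot 6 ($141), Pioneer→Slot 7 ($108); total welfare W = $524.
Ridgeline receives Slot 5 at value $132, so the others get W − 132 = $392.
Without Ridgeline: best allocation of the remaining 3 bidders over all 4 slots is Quanta→Slot 5 ($138), Flint→Slot 6 ($141), Pioneer→Slot 3 ($127), total $406.
VCG payment = (others' best without Ridgeline) − (others' welfare with Ridgeline) = 406 − 392 = $14.

Ridgeline pays $14.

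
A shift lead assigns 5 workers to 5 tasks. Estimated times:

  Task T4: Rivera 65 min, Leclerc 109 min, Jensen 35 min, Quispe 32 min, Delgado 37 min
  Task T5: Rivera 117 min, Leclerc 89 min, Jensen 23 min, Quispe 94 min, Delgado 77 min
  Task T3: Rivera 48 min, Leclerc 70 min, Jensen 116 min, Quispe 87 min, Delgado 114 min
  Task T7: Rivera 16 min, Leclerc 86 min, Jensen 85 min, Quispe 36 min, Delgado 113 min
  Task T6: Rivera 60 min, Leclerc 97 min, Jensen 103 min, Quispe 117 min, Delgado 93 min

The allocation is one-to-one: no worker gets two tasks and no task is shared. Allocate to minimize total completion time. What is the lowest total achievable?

Min total: 226 min

Optimal: Rivera→Task T6 (60 min), Leclerc→Task T3 (70 min), Jensen→Task T5 (23 min), Quispe→Task T7 (36 min), Delgado→Task T4 (37 min) — total 60+70+23+36+37 = 226 min.
Column-greedy (each task in turn goes to its cheapest remaining worker) gives 282 min, worse by 56.
Next-best assignment: Rivera→Task T7, Leclerc→Task T3, Jensen→Task T5, Quispe→Task T4, Delgado→Task T6 = 234 min.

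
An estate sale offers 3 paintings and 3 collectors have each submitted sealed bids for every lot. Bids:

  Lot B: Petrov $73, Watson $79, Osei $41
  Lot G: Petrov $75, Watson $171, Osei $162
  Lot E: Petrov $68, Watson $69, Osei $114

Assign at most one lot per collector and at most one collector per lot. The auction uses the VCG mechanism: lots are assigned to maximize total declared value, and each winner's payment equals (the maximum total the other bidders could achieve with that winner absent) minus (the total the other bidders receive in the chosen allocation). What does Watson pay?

Watson pays $48.

Efficient allocation: Petrov→Lot B ($73), Watson→Lot G ($171), Osei→Lot E ($114); total welfare W = $358.
Watson receives Lot G at value $171, so the others get W − 171 = $187.
Without Watson: best allocation of the remaining 2 bidders over all 3 lots is Petrov→Lot B ($73), Osei→Lot G ($162), total $235.
VCG payment = (others' best without Watson) − (others' welfare with Watson) = 235 − 187 = $48.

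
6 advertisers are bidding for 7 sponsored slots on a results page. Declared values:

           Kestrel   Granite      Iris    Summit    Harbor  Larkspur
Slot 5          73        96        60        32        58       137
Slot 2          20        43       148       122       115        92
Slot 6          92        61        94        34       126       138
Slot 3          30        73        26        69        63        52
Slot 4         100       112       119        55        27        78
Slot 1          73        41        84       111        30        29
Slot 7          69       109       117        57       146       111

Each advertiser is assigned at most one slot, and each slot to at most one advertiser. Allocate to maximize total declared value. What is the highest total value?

Max total: $746

This is the linear assignment problem.
Optimal: Kestrel→Slot 6 ($92), Granite→Slot 4 ($112), Iris→Slot 2 ($148), Summit→Slot 1 ($111), Harbor→Slot 7 ($146), Larkspur→Slot 5 ($137) — total 92+112+148+111+146+137 = $746.
Row-greedy (each advertiser in turn takes its best remaining slot) gives $731, worse by 15.
Next-best assignment: Kestrel→Slot 4, Granite→Slot 5, Iris→Slot 2, Summit→Slot 1, Harbor→Slot 7, Larkspur→Slot 6 = $739.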